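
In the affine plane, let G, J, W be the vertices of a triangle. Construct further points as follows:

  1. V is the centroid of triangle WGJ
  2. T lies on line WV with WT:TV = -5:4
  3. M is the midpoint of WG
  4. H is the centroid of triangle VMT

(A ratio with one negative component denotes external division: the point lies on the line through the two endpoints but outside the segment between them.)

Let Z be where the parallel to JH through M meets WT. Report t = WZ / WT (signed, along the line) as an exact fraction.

Set G = (0, 0), J = (1, 0), W = (0, 1); any affine frame gives the same invariant.
1. V is the centroid of triangle WGJ ⇒ V = (1/3, 1/3)
2. T lies on line WV with WT:TV = -5:4 ⇒ T = (5/3, -7/3)
3. M is the midpoint of WG ⇒ M = (0, 1/2)
4. H is the centroid of triangle VMT ⇒ H = (2/3, -1/2)
through M parallel to JH: direction (-1/3, -1/2); meets WT at Z = (1/7, 5/7)
Z = W + t·(T−W) with t = 3/35

t = 3/35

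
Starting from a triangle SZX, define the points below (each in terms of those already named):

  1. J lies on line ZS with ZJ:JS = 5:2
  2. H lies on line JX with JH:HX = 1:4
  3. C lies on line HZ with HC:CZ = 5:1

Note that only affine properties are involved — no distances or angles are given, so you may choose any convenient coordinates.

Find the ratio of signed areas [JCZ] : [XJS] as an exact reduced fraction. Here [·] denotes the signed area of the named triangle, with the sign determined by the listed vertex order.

[JCZ]:[XJS] = 1/12

Set S = (0, 0), Z = (1, 0), X = (0, 1); any affine frame gives the same invariant.
1. J lies on line ZS with ZJ:JS = 5:2 ⇒ J = (2/7, 0)
2. H lies on line JX with JH:HX = 1:4 ⇒ H = (8/35, 1/5)
3. C lies on line HZ with HC:CZ = 5:1 ⇒ C = (61/70, 1/30)
2·[JCZ] = -1/42, 2·[XJS] = -2/7
[JCZ]:[XJS] = -1/42:-2/7 = 1/12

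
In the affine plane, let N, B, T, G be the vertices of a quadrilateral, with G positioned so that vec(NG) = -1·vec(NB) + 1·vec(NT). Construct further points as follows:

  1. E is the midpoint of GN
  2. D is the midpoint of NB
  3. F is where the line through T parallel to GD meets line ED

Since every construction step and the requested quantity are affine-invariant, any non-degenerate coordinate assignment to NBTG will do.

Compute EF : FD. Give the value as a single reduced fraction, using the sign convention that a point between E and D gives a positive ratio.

Choose coordinates N = (0, 0), B = (1, 0), T = (0, 1), G = (-1, 1).
1. E is the midpoint of GN ⇒ E = (-1/2, 1/2)
2. D is the midpoint of NB ⇒ D = (1/2, 0)
3. F is where the line through T parallel to GD meets line ED ⇒ F = (9/2, -2)
F = E + t·(D−E) with t = 5, so EF:FD = t:(1−t) = 5:-4

EF:FD = -5/4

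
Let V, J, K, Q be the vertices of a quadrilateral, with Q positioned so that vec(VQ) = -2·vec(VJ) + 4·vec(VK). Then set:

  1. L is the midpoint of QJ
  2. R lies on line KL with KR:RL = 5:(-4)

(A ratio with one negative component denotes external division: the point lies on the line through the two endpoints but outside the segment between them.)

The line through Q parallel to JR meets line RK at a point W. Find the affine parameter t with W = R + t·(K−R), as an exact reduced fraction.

Assign V = (0, 0), J = (1, 0), K = (0, 1), Q = (-2, 4) — the answer is frame-independent, so this choice is without loss of generality.
1. L is the midpoint of QJ ⇒ L = (-1/2, 2)
2. R lies on line KL with KR:RL = 5:(-4) ⇒ R = (-5/2, 6)
through Q parallel to JR: direction (-7/2, 6); meets RK at W = (3/2, -2)
W = R + t·(K−R) with t = 8/5

t = 8/5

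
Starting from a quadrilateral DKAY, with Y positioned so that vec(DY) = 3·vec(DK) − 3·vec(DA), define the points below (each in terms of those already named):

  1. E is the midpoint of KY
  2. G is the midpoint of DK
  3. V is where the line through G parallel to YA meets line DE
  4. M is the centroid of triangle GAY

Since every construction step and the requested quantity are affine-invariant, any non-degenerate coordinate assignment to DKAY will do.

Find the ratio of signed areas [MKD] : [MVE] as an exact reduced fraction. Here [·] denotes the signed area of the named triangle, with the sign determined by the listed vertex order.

Choose coordinates D = (0, 0), K = (1, 0), A = (0, 1), Y = (3, -3).
1. E is the midpoint of KY ⇒ E = (2, -3/2)
2. G is the midpoint of DK ⇒ G = (1/2, 0)
3. V is where the line through G parallel to YA meets line DE ⇒ V = (8/7, -6/7)
4. M is the centroid of triangle GAY ⇒ M = (7/6, -2/3)
2·[MKD] = 2/3, 2·[MVE] = 5/28
[MKD]:[MVE] = 2/3:5/28 = 56/15

[MKD]:[MVE] = 56/15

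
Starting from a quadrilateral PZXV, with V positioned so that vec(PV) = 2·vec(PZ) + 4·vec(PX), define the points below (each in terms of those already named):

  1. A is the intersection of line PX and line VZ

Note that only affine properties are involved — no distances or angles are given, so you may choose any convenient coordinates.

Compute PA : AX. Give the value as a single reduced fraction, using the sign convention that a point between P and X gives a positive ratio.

Work in coordinates with P = (0, 0), Z = (1, 0), X = (0, 1), V = (2, 4).
1. A is the intersection of line PX and line VZ ⇒ A = (0, -4)
A = P + t·(X−P) with t = -4, so PA:AX = t:(1−t) = -4:5

PA:AX = -4/5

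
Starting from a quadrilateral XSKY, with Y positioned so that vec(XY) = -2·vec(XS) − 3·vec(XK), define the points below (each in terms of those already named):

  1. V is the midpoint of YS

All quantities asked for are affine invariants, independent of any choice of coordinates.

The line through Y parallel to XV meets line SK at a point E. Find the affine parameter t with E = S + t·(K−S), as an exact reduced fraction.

t = 3/2

Assign X = (0, 0), S = (1, 0), K = (0, 1), Y = (-2, -3) — the answer is frame-independent, so this choice is without loss of generality.
1. V is the midpoint of YS ⇒ V = (-1/2, -3/2)
through Y parallel to XV: direction (-1/2, -3/2); meets SK at E = (-1/2, 3/2)
E = S + t·(K−S) with t = 3/2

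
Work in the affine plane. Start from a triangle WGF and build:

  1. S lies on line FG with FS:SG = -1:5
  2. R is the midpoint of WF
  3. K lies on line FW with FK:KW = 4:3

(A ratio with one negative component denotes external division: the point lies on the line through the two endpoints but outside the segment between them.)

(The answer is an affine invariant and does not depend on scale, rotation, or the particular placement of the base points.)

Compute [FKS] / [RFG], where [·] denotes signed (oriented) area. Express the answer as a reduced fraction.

Work in coordinates with W = (0, 0), G = (1, 0), F = (0, 1).
1. S lies on line FG with FS:SG = -1:5 ⇒ S = (-1/4, 5/4)
2. R is the midpoint of WF ⇒ R = (0, 1/2)
3. K lies on line FW with FK:KW = 4:3 ⇒ K = (0, 3/7)
2·[FKS] = -1/7, 2·[RFG] = -1/2
[FKS]:[RFG] = -1/7:-1/2 = 2/7

[FKS]:[RFG] = 2/7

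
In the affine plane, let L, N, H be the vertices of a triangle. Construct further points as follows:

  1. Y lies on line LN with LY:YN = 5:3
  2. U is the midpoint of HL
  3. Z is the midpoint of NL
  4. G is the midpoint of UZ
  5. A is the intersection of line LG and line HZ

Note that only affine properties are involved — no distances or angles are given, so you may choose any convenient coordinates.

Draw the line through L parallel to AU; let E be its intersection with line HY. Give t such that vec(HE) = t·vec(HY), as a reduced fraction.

t = 16/11

Choose coordinates L = (0, 0), N = (1, 0), H = (0, 1).
1. Y lies on line LN with LY:YN = 5:3 ⇒ Y = (5/8, 0)
2. U is the midpoint of HL ⇒ U = (0, 1/2)
3. Z is the midpoint of NL ⇒ Z = (1/2, 0)
4. G is the midpoint of UZ ⇒ G = (1/4, 1/4)
5. A is the intersection of line LG and line HZ ⇒ A = (1/3, 1/3)
through L parallel to AU: direction (-1/3, 1/6); meets HY at E = (10/11, -5/11)
E = H + t·(Y−H) with t = 16/11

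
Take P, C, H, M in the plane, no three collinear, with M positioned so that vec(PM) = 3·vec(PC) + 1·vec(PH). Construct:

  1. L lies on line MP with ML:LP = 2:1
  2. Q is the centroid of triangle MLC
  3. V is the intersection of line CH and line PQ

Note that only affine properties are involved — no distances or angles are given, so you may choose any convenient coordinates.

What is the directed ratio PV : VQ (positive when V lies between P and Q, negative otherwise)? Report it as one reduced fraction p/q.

PV:VQ = 9/10

Work in coordinates with P = (0, 0), C = (1, 0), H = (0, 1), M = (3, 1).
1. L lies on line MP with ML:LP = 2:1 ⇒ L = (1, 1/3)
2. Q is the centroid of triangle MLC ⇒ Q = (5/3, 4/9)
3. V is the intersection of line CH and line PQ ⇒ V = (15/19, 4/19)
V = P + t·(Q−P) with t = 9/19, so PV:VQ = t:(1−t) = 9/19:10/19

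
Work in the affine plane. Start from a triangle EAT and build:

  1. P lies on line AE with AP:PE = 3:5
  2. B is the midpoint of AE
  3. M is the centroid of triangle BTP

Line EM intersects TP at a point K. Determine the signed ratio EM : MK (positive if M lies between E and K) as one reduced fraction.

EM:MK = 14

Assign E = (0, 0), A = (1, 0), T = (0, 1) — the answer is frame-independent, so this choice is without loss of generality.
1. P lies on line AE with AP:PE = 3:5 ⇒ P = (5/8, 0)
2. B is the midpoint of AE ⇒ B = (1/2, 0)
3. M is the centroid of triangle BTP ⇒ M = (3/8, 1/3)
line EM meets TP at K = (45/112, 5/14)
M = E + t·(K−E) with t = 14/15, so EM:MK = 14/15:1/15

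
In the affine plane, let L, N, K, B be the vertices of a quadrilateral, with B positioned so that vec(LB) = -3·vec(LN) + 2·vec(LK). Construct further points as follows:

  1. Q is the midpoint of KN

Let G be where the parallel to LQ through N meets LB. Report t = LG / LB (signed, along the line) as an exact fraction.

Set L = (0, 0), N = (1, 0), K = (0, 1), B = (-3, 2); any affine frame gives the same invariant.
1. Q is the midpoint of KN ⇒ Q = (1/2, 1/2)
through N parallel to LQ: direction (1/2, 1/2); meets LB at G = (3/5, -2/5)
G = L + t·(B−L) with t = -1/5

t = -1/5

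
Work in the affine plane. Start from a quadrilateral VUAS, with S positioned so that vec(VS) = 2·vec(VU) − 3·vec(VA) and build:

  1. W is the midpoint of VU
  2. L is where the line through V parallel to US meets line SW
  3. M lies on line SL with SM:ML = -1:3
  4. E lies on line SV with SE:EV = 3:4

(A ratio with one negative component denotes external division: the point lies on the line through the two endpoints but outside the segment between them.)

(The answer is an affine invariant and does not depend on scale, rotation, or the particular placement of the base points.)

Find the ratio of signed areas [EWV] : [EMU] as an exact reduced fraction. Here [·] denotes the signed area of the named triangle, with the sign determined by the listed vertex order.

[EWV]:[EMU] = 1/4

Assign V = (0, 0), U = (1, 0), A = (0, 1), S = (2, -3) — the answer is frame-independent, so this choice is without loss of generality.
1. W is the midpoint of VU ⇒ W = (1/2, 0)
2. L is where the line through V parallel to US meets line SW ⇒ L = (-1, 3)
3. M lies on line SL with SM:ML = -1:3 ⇒ M = (7/2, -6)
4. E lies on line SV with SE:EV = 3:4 ⇒ E = (8/7, -12/7)
2·[EWV] = 6/7, 2·[EMU] = 24/7
[EWV]:[EMU] = 6/7:24/7 = 1/4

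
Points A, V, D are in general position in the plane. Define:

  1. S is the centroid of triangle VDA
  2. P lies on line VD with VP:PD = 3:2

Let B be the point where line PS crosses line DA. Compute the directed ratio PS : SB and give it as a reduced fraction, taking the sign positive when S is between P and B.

Work in coordinates with A = (0, 0), V = (1, 0), D = (0, 1).
1. S is the centroid of triangle VDA ⇒ S = (1/3, 1/3)
2. P lies on line VD with VP:PD = 3:2 ⇒ P = (2/5, 3/5)
line PS meets DA at B = (0, -1)
S = P + t·(B−P) with t = 1/6, so PS:SB = 1/6:5/6

PS:SB = 1/5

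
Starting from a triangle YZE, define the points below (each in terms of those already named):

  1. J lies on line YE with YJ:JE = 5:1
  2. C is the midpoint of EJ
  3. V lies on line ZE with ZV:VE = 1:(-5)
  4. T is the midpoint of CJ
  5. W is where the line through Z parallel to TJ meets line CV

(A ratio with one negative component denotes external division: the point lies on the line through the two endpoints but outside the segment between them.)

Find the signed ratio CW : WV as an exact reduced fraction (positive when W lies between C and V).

CW:WV = 4

Work in coordinates with Y = (0, 0), Z = (1, 0), E = (0, 1).
1. J lies on line YE with YJ:JE = 5:1 ⇒ J = (0, 5/6)
2. C is the midpoint of EJ ⇒ C = (0, 11/12)
3. V lies on line ZE with ZV:VE = 1:(-5) ⇒ V = (5/4, -1/4)
4. T is the midpoint of CJ ⇒ T = (0, 7/8)
5. W is where the line through Z parallel to TJ meets line CV ⇒ W = (1, -1/60)
W = C + t·(V−C) with t = 4/5, so CW:WV = t:(1−t) = 4/5:1/5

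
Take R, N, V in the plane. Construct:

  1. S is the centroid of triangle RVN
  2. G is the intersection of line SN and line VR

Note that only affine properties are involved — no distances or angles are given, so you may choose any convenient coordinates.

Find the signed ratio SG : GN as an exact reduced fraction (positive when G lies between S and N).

Assign R = (0, 0), N = (1, 0), V = (0, 1) — the answer is frame-independent, so this choice is without loss of generality.
1. S is the centroid of triangle RVN ⇒ S = (1/3, 1/3)
2. G is the intersection of line SN and line VR ⇒ G = (0, 1/2)
G = S + t·(N−S) with t = -1/2, so SG:GN = t:(1−t) = -1/2:3/2

SG:GN = -1/3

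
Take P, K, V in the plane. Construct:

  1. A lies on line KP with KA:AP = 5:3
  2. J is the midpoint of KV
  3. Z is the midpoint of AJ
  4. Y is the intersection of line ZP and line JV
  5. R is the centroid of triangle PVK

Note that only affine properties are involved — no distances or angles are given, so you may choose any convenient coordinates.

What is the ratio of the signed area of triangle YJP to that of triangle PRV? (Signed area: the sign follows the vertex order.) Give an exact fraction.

Choose coordinates P = (0, 0), K = (1, 0), V = (0, 1).
1. A lies on line KP with KA:AP = 5:3 ⇒ A = (3/8, 0)
2. J is the midpoint of KV ⇒ J = (1/2, 1/2)
3. Z is the midpoint of AJ ⇒ Z = (7/16, 1/4)
4. Y is the intersection of line ZP and line JV ⇒ Y = (7/11, 4/11)
5. R is the centroid of triangle PVK ⇒ R = (1/3, 1/3)
2·[YJP] = 3/22, 2·[PRV] = 1/3
[YJP]:[PRV] = 3/22:1/3 = 9/22

[YJP]:[PRV] = 9/22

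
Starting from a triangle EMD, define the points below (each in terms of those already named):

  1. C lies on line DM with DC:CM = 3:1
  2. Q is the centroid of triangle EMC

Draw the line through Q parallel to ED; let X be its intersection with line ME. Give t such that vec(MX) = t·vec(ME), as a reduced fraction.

t = 5/12

Choose coordinates E = (0, 0), M = (1, 0), D = (0, 1).
1. C lies on line DM with DC:CM = 3:1 ⇒ C = (3/4, 1/4)
2. Q is the centroid of triangle EMC ⇒ Q = (7/12, 1/12)
through Q parallel to ED: direction (0, 1); meets ME at X = (7/12, 0)
X = M + t·(E−M) with t = 5/12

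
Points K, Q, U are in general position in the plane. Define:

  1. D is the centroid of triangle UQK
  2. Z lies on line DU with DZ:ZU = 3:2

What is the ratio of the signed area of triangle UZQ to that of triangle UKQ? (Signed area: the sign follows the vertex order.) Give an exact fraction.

Work in coordinates with K = (0, 0), Q = (1, 0), U = (0, 1).
1. D is the centroid of triangle UQK ⇒ D = (1/3, 1/3)
2. Z lies on line DU with DZ:ZU = 3:2 ⇒ Z = (2/15, 11/15)
2·[UZQ] = 2/15, 2·[UKQ] = 1
[UZQ]:[UKQ] = 2/15:1 = 2/15

[UZQ]:[UKQ] = 2/15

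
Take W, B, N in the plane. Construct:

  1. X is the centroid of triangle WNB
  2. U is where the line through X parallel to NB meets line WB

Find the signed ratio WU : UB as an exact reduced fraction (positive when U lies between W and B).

Set W = (0, 0), B = (1, 0), N = (0, 1); any affine frame gives the same invariant.
1. X is the centroid of triangle WNB ⇒ X = (1/3, 1/3)
2. U is where the line through X parallel to NB meets line WB ⇒ U = (2/3, 0)
U = W + t·(B−W) with t = 2/3, so WU:UB = t:(1−t) = 2/3:1/3

WU:UB = 2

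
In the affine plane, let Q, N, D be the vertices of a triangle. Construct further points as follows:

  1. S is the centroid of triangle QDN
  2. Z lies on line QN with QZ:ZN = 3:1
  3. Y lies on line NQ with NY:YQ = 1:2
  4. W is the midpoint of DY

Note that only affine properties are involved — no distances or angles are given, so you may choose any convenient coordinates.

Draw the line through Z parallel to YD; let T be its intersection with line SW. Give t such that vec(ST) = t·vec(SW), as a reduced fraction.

t = 7/4

Work in coordinates with Q = (0, 0), N = (1, 0), D = (0, 1).
1. S is the centroid of triangle QDN ⇒ S = (1/3, 1/3)
2. Z lies on line QN with QZ:ZN = 3:1 ⇒ Z = (3/4, 0)
3. Y lies on line NQ with NY:YQ = 1:2 ⇒ Y = (2/3, 0)
4. W is the midpoint of DY ⇒ W = (1/3, 1/2)
through Z parallel to YD: direction (-2/3, 1); meets SW at T = (1/3, 5/8)
T = S + t·(W−S) with t = 7/4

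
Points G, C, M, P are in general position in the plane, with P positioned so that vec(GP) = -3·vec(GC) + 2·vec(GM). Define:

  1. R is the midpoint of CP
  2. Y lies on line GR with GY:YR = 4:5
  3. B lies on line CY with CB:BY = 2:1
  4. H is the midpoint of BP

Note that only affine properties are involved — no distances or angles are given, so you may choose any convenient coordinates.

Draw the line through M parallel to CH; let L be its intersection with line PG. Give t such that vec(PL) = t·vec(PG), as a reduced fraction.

Work in coordinates with G = (0, 0), C = (1, 0), M = (0, 1), P = (-3, 2).
1. R is the midpoint of CP ⇒ R = (-1, 1)
2. Y lies on line GR with GY:YR = 4:5 ⇒ Y = (-4/9, 4/9)
3. B lies on line CY with CB:BY = 2:1 ⇒ B = (1/27, 8/27)
4. H is the midpoint of BP ⇒ H = (-40/27, 31/27)
through M parallel to CH: direction (-67/27, 31/27); meets PG at L = (-201/41, 134/41)
L = P + t·(G−P) with t = -26/41

t = -26/41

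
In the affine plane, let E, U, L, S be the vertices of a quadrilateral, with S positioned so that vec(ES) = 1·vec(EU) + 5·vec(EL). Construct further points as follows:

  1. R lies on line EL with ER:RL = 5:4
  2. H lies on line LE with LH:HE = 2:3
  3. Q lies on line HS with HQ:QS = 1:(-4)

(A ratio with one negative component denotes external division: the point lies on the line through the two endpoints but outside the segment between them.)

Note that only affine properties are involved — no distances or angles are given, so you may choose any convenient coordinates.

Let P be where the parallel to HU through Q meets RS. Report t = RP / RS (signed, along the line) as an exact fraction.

Choose coordinates E = (0, 0), U = (1, 0), L = (0, 1), S = (1, 5).
1. R lies on line EL with ER:RL = 5:4 ⇒ R = (0, 5/9)
2. H lies on line LE with LH:HE = 2:3 ⇒ H = (0, 3/5)
3. Q lies on line HS with HQ:QS = 1:(-4) ⇒ Q = (-1/3, -13/15)
through Q parallel to HU: direction (1, -3/5); meets RS at P = (-73/227, -595/681)
P = R + t·(S−R) with t = -73/227

t = -73/227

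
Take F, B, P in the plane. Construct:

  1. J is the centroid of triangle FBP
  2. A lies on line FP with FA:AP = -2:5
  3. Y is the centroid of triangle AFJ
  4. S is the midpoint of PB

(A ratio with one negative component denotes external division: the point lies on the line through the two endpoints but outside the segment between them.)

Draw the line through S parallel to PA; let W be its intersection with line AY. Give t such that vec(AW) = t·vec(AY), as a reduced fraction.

Choose coordinates F = (0, 0), B = (1, 0), P = (0, 1).
1. J is the centroid of triangle FBP ⇒ J = (1/3, 1/3)
2. A lies on line FP with FA:AP = -2:5 ⇒ A = (0, -2/3)
3. Y is the centroid of triangle AFJ ⇒ Y = (1/9, -1/9)
4. S is the midpoint of PB ⇒ S = (1/2, 1/2)
through S parallel to PA: direction (0, -5/3); meets AY at W = (1/2, 11/6)
W = A + t·(Y−A) with t = 9/2

t = 9/2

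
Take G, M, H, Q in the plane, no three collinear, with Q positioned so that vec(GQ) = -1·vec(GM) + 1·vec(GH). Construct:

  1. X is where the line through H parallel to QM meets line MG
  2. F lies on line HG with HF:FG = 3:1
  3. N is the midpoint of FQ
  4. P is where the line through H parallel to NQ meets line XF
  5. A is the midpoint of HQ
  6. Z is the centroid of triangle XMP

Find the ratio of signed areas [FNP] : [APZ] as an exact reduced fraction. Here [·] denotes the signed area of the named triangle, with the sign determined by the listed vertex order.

[FNP]:[APZ] = -45/8

Set G = (0, 0), M = (1, 0), H = (0, 1), Q = (-1, 1); any affine frame gives the same invariant.
1. X is where the line through H parallel to QM meets line MG ⇒ X = (2, 0)
2. F lies on line HG with HF:FG = 3:1 ⇒ F = (0, 1/4)
3. N is the midpoint of FQ ⇒ N = (-1/2, 5/8)
4. P is where the line through H parallel to NQ meets line XF ⇒ P = (6/5, 1/10)
5. A is the midpoint of HQ ⇒ A = (-1/2, 1)
6. Z is the centroid of triangle XMP ⇒ Z = (7/5, 1/30)
2·[FNP] = -3/8, 2·[APZ] = 1/15
[FNP]:[APZ] = -3/8:1/15 = -45/8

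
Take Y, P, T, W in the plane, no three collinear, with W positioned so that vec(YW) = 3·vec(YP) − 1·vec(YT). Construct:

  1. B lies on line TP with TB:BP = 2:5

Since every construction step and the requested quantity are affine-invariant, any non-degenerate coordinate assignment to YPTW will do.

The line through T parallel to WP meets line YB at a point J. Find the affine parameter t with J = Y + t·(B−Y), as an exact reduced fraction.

t = 7/6

Work in coordinates with Y = (0, 0), P = (1, 0), T = (0, 1), W = (3, -1).
1. B lies on line TP with TB:BP = 2:5 ⇒ B = (2/7, 5/7)
through T parallel to WP: direction (-2, 1); meets YB at J = (1/3, 5/6)
J = Y + t·(B−Y) with t = 7/6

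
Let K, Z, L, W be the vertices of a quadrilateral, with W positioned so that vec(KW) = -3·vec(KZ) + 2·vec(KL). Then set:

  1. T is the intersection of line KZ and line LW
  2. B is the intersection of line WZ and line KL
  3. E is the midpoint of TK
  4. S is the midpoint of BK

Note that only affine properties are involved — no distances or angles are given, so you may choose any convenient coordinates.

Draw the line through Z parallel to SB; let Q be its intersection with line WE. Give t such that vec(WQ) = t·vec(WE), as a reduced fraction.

Assign K = (0, 0), Z = (1, 0), L = (0, 1), W = (-3, 2) — the answer is frame-independent, so this choice is without loss of generality.
1. T is the intersection of line KZ and line LW ⇒ T = (3, 0)
2. B is the intersection of line WZ and line KL ⇒ B = (0, 1/2)
3. E is the midpoint of TK ⇒ E = (3/2, 0)
4. S is the midpoint of BK ⇒ S = (0, 1/4)
through Z parallel to SB: direction (0, 1/4); meets WE at Q = (1, 2/9)
Q = W + t·(E−W) with t = 8/9

t = 8/9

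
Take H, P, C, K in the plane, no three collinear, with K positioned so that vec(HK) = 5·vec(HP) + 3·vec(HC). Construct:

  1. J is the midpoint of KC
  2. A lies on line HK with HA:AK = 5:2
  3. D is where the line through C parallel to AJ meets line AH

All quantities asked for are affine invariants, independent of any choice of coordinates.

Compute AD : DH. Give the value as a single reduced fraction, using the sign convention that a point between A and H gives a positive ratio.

Assign H = (0, 0), P = (1, 0), C = (0, 1), K = (5, 3) — the answer is frame-independent, so this choice is without loss of generality.
1. J is the midpoint of KC ⇒ J = (5/2, 2)
2. A lies on line HK with HA:AK = 5:2 ⇒ A = (25/7, 15/7)
3. D is where the line through C parallel to AJ meets line AH ⇒ D = (15/7, 9/7)
D = A + t·(H−A) with t = 2/5, so AD:DH = t:(1−t) = 2/5:3/5

AD:DH = 2/3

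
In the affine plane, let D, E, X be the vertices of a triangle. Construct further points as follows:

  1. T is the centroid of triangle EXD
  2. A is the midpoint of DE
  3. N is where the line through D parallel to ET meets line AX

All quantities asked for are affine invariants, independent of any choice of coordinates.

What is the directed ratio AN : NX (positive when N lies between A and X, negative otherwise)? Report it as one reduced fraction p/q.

Assign D = (0, 0), E = (1, 0), X = (0, 1) — the answer is frame-independent, so this choice is without loss of generality.
1. T is the centroid of triangle EXD ⇒ T = (1/3, 1/3)
2. A is the midpoint of DE ⇒ A = (1/2, 0)
3. N is where the line through D parallel to ET meets line AX ⇒ N = (2/3, -1/3)
N = A + t·(X−A) with t = -1/3, so AN:NX = t:(1−t) = -1/3:4/3

AN:NX = -1/4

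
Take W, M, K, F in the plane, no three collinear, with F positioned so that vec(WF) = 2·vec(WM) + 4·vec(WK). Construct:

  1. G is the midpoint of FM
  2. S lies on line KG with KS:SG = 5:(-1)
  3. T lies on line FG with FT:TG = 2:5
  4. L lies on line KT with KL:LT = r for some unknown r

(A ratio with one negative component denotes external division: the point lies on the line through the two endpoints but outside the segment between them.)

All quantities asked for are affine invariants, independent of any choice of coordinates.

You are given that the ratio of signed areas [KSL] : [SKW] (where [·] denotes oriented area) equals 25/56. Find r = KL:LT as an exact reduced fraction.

r = 3/5

Work in coordinates with W = (0, 0), M = (1, 0), K = (0, 1), F = (2, 4).
1. G is the midpoint of FM ⇒ G = (3/2, 2)
2. S lies on line KG with KS:SG = 5:(-1) ⇒ S = (15/8, 9/4)
3. T lies on line FG with FT:TG = 2:5 ⇒ T = (13/7, 24/7)
4. With KL:LT = r, write λ = r/(r+1) so L = K + λ·(T−K); L is affine-linear in λ
Every point depending on L is an affine combination of L and λ-independent points, so each such coordinate is linear in λ; the λ² term in each signed area is a multiple of (T−K)×(T−K) = 0, so 2·[KSL] and 2·[SKW] are each linear in λ. Evaluating at λ=0 and λ=1:
  2·[KSL] = 125/56·λ,   2·[SKW] = 15/8
So [KSL]:[SKW] = (125/56·λ) / (15/8). Setting this equal to 25/56:
  125/56·λ = 25/56·(15/8)  ⇒  λ = 3/8
Then r = λ/(1−λ) = (3/8)/(5/8) = 3/5. Check: with r = 3/5, L = (39/56, 107/56) and [KSL]:[SKW] = 25/56 as required.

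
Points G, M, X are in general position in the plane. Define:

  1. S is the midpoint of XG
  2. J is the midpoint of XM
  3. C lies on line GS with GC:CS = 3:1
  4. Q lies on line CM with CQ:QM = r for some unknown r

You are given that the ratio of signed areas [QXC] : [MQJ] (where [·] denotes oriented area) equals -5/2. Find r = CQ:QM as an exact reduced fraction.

Work in coordinates with G = (0, 0), M = (1, 0), X = (0, 1).
1. S is the midpoint of XG ⇒ S = (0, 1/2)
2. J is the midpoint of XM ⇒ J = (1/2, 1/2)
3. C lies on line GS with GC:CS = 3:1 ⇒ C = (0, 3/8)
4. With CQ:QM = r, write λ = r/(r+1) so Q = C + λ·(M−C); Q is affine-linear in λ
Every point depending on Q is an affine combination of Q and λ-independent points, so each such coordinate is linear in λ; the λ² term in each signed area is a multiple of (M−C)×(M−C) = 0, so 2·[QXC] and 2·[MQJ] are each linear in λ. Evaluating at λ=0 and λ=1:
  2·[QXC] = 5/8·λ,   2·[MQJ] = 5/16·λ − 5/16
So [QXC]:[MQJ] = (5/8·λ) / (5/16·λ − 5/16). Setting this equal to -5/2:
  5/8·λ = -5/2·(5/16·λ − 5/16)  ⇒  λ = 5/9
Then r = λ/(1−λ) = (5/9)/(4/9) = 5/4. Check: with r = 5/4, Q = (5/9, 1/6) and [QXC]:[MQJ] = -5/2 as required.

r = 5/4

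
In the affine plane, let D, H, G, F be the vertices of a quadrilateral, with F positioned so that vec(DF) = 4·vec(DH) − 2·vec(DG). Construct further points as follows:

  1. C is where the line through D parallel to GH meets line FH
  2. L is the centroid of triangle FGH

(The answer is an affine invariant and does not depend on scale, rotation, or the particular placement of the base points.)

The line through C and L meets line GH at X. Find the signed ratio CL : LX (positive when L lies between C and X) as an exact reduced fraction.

Work in coordinates with D = (0, 0), H = (1, 0), G = (0, 1), F = (4, -2).
1. C is where the line through D parallel to GH meets line FH ⇒ C = (-2, 2)
2. L is the centroid of triangle FGH ⇒ L = (5/3, -1/3)
line CL meets GH at X = (3/4, 1/4)
L = C + t·(X−C) with t = 4/3, so CL:LX = 4/3:-1/3

CL:LX = -4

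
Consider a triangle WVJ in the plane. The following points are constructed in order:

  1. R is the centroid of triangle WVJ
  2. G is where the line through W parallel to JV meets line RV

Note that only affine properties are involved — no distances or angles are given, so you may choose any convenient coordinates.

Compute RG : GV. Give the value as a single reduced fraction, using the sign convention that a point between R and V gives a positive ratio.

RG:GV = -2/3

Work in coordinates with W = (0, 0), V = (1, 0), J = (0, 1).
1. R is the centroid of triangle WVJ ⇒ R = (1/3, 1/3)
2. G is where the line through W parallel to JV meets line RV ⇒ G = (-1, 1)
G = R + t·(V−R) with t = -2, so RG:GV = t:(1−t) = -2:3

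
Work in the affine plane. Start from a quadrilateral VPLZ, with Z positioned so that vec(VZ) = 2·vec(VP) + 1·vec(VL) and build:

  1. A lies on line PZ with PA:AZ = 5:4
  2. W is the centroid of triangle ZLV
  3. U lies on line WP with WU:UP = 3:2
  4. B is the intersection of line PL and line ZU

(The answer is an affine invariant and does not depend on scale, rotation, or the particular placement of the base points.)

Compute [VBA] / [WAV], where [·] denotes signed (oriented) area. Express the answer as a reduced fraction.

[VBA]:[WAV] = -13/84

Choose coordinates V = (0, 0), P = (1, 0), L = (0, 1), Z = (2, 1).
1. A lies on line PZ with PA:AZ = 5:4 ⇒ A = (14/9, 5/9)
2. W is the centroid of triangle ZLV ⇒ W = (2/3, 2/3)
3. U lies on line WP with WU:UP = 3:2 ⇒ U = (13/15, 4/15)
4. B is the intersection of line PL and line ZU ⇒ B = (11/14, 3/14)
2·[VBA] = 13/126, 2·[WAV] = -2/3
[VBA]:[WAV] = 13/126:-2/3 = -13/84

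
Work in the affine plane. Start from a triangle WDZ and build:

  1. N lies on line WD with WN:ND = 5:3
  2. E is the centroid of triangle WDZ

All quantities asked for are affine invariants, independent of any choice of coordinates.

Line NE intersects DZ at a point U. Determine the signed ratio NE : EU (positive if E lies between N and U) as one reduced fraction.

Assign W = (0, 0), D = (1, 0), Z = (0, 1) — the answer is frame-independent, so this choice is without loss of generality.
1. N lies on line WD with WN:ND = 5:3 ⇒ N = (5/8, 0)
2. E is the centroid of triangle WDZ ⇒ E = (1/3, 1/3)
line NE meets DZ at U = (-2, 3)
E = N + t·(U−N) with t = 1/9, so NE:EU = 1/9:8/9

NE:EU = 1/8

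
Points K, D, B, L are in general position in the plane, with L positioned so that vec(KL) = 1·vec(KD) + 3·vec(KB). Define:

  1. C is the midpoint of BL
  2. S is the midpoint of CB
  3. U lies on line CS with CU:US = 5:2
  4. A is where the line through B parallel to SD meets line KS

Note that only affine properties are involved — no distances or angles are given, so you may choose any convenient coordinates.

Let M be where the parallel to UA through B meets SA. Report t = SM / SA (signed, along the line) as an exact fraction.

t = -7/2

Work in coordinates with K = (0, 0), D = (1, 0), B = (0, 1), L = (1, 3).
1. C is the midpoint of BL ⇒ C = (1/2, 2)
2. S is the midpoint of CB ⇒ S = (1/4, 3/2)
3. U lies on line CS with CU:US = 5:2 ⇒ U = (9/28, 23/14)
4. A is where the line through B parallel to SD meets line KS ⇒ A = (1/8, 3/4)
through B parallel to UA: direction (-11/56, -25/28); meets SA at M = (11/16, 33/8)
M = S + t·(A−S) with t = -7/2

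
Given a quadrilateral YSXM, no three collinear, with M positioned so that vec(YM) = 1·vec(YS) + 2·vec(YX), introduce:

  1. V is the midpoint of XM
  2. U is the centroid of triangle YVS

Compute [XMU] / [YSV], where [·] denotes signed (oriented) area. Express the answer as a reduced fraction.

[XMU]:[YSV] = -2/3

Work in coordinates with Y = (0, 0), S = (1, 0), X = (0, 1), M = (1, 2).
1. V is the midpoint of XM ⇒ V = (1/2, 3/2)
2. U is the centroid of triangle YVS ⇒ U = (1/2, 1/2)
2·[XMU] = -1, 2·[YSV] = 3/2
[XMU]:[YSV] = -1:3/2 = -2/3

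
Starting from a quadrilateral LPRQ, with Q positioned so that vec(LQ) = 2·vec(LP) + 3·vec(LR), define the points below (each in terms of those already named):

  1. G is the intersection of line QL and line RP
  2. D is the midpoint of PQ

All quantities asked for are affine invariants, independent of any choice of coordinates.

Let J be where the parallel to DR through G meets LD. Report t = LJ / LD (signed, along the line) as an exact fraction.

Work in coordinates with L = (0, 0), P = (1, 0), R = (0, 1), Q = (2, 3).
1. G is the intersection of line QL and line RP ⇒ G = (2/5, 3/5)
2. D is the midpoint of PQ ⇒ D = (3/2, 3/2)
through G parallel to DR: direction (-3/2, -1/2); meets LD at J = (7/10, 7/10)
J = L + t·(D−L) with t = 7/15

t = 7/15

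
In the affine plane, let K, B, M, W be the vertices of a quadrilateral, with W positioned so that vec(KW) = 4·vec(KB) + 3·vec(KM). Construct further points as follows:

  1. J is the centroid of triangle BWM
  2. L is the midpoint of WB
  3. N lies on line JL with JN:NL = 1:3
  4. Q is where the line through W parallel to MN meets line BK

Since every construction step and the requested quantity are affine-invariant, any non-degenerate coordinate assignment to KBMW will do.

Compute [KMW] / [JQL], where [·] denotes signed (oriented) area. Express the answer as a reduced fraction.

[KMW]:[JQL] = 4

Work in coordinates with K = (0, 0), B = (1, 0), M = (0, 1), W = (4, 3).
1. J is the centroid of triangle BWM ⇒ J = (5/3, 4/3)
2. L is the midpoint of WB ⇒ L = (5/2, 3/2)
3. N lies on line JL with JN:NL = 1:3 ⇒ N = (15/8, 11/8)
4. Q is where the line through W parallel to MN meets line BK ⇒ Q = (-11, 0)
2·[KMW] = -4, 2·[JQL] = -1
[KMW]:[JQL] = -4:-1 = 4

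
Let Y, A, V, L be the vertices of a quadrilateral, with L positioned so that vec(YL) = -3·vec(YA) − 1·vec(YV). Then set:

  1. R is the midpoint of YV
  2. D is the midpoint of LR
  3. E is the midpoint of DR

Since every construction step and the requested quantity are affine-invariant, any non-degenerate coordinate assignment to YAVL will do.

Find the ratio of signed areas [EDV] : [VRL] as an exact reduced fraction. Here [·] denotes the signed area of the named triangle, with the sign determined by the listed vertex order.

Assign Y = (0, 0), A = (1, 0), V = (0, 1), L = (-3, -1) — the answer is frame-independent, so this choice is without loss of generality.
1. R is the midpoint of YV ⇒ R = (0, 1/2)
2. D is the midpoint of LR ⇒ D = (-3/2, -1/4)
3. E is the midpoint of DR ⇒ E = (-3/4, 1/8)
2·[EDV] = -3/8, 2·[VRL] = -3/2
[EDV]:[VRL] = -3/8:-3/2 = 1/4

[EDV]:[VRL] = 1/4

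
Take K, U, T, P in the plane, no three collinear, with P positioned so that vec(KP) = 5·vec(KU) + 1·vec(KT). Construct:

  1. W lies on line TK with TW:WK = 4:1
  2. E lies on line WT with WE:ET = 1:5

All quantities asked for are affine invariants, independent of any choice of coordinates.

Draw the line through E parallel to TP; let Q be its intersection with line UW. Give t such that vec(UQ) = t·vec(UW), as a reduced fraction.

t = 5/3

Work in coordinates with K = (0, 0), U = (1, 0), T = (0, 1), P = (5, 1).
1. W lies on line TK with TW:WK = 4:1 ⇒ W = (0, 1/5)
2. E lies on line WT with WE:ET = 1:5 ⇒ E = (0, 1/3)
through E parallel to TP: direction (5, 0); meets UW at Q = (-2/3, 1/3)
Q = U + t·(W−U) with t = 5/3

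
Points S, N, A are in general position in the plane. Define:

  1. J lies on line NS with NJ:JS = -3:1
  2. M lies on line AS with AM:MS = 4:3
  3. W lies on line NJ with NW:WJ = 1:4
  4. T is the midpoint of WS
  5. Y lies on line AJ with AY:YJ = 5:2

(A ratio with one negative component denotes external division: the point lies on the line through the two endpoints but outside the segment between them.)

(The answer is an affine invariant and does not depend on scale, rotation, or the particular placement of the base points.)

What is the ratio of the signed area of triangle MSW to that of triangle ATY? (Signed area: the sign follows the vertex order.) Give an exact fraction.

[MSW]:[ATY] = -42/85

Assign S = (0, 0), N = (1, 0), A = (0, 1) — the answer is frame-independent, so this choice is without loss of generality.
1. J lies on line NS with NJ:JS = -3:1 ⇒ J = (-1/2, 0)
2. M lies on line AS with AM:MS = 4:3 ⇒ M = (0, 3/7)
3. W lies on line NJ with NW:WJ = 1:4 ⇒ W = (7/10, 0)
4. T is the midpoint of WS ⇒ T = (7/20, 0)
5. Y lies on line AJ with AY:YJ = 5:2 ⇒ Y = (-5/14, 2/7)
2·[MSW] = 3/10, 2·[ATY] = -17/28
[MSW]:[ATY] = 3/10:-17/28 = -42/85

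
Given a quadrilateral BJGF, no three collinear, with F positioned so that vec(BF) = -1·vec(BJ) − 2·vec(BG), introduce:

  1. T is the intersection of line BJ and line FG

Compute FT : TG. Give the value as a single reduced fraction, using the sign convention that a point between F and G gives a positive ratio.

FT:TG = 2

Set B = (0, 0), J = (1, 0), G = (0, 1), F = (-1, -2); any affine frame gives the same invariant.
1. T is the intersection of line BJ and line FG ⇒ T = (-1/3, 0)
T = F + t·(G−F) with t = 2/3, so FT:TG = t:(1−t) = 2/3:1/3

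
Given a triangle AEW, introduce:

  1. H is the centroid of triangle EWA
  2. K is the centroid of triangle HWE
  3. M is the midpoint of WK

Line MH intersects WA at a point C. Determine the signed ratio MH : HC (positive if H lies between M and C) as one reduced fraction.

Assign A = (0, 0), E = (1, 0), W = (0, 1) — the answer is frame-independent, so this choice is without loss of generality.
1. H is the centroid of triangle EWA ⇒ H = (1/3, 1/3)
2. K is the centroid of triangle HWE ⇒ K = (4/9, 4/9)
3. M is the midpoint of WK ⇒ M = (2/9, 13/18)
line MH meets WA at C = (0, 3/2)
H = M + t·(C−M) with t = -1/2, so MH:HC = -1/2:3/2

MH:HC = -1/3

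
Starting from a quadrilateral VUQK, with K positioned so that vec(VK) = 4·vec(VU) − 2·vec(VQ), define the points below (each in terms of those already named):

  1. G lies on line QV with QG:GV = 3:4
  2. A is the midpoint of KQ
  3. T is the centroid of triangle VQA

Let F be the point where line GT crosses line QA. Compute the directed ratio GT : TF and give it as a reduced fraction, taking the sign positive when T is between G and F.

GT:TF = 2/7

Set V = (0, 0), U = (1, 0), Q = (0, 1), K = (4, -2); any affine frame gives the same invariant.
1. G lies on line QV with QG:GV = 3:4 ⇒ G = (0, 4/7)
2. A is the midpoint of KQ ⇒ A = (2, -1/2)
3. T is the centroid of triangle VQA ⇒ T = (2/3, 1/6)
line GT meets QA at F = (3, -5/4)
T = G + t·(F−G) with t = 2/9, so GT:TF = 2/9:7/9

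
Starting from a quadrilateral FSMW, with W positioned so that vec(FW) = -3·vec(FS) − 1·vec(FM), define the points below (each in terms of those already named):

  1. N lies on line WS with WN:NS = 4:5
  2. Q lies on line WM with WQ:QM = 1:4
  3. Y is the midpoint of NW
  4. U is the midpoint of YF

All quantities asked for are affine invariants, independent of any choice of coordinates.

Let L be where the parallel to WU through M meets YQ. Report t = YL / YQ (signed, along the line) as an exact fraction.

t = 195/47

Choose coordinates F = (0, 0), S = (1, 0), M = (0, 1), W = (-3, -1).
1. N lies on line WS with WN:NS = 4:5 ⇒ N = (-11/9, -5/9)
2. Q lies on line WM with WQ:QM = 1:4 ⇒ Q = (-12/5, -3/5)
3. Y is the midpoint of NW ⇒ Y = (-19/9, -7/9)
4. U is the midpoint of YF ⇒ U = (-19/18, -7/18)
through M parallel to WU: direction (35/18, 11/18); meets YQ at L = (-1400/423, -17/423)
L = Y + t·(Q−Y) with t = 195/47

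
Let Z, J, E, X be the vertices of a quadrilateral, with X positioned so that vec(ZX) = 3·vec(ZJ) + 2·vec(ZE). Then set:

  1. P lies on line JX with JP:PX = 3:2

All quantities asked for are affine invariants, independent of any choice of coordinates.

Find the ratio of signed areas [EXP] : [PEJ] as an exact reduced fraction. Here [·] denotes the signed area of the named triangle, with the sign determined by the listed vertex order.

[EXP]:[PEJ] = -2/3

Choose coordinates Z = (0, 0), J = (1, 0), E = (0, 1), X = (3, 2).
1. P lies on line JX with JP:PX = 3:2 ⇒ P = (11/5, 6/5)
2·[EXP] = -8/5, 2·[PEJ] = 12/5
[EXP]:[PEJ] = -8/5:12/5 = -2/3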